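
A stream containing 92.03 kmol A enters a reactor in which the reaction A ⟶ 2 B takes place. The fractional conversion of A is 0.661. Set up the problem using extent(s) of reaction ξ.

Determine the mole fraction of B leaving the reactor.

A reacted = 0.661 × 92.03 = 60.83 kmol; ν_A = −1, so ξ = 60.83/1 = 60.83 kmol.
Outlet amounts (n = n₀ + ν ξ):
  A: 92.03 − 1(60.83) = 31.2
  B: 0 + 2(60.83) = 121.7
Total out = 152.9 kmol; y_B = 121.7 / 152.9 = 0.7959.

0.796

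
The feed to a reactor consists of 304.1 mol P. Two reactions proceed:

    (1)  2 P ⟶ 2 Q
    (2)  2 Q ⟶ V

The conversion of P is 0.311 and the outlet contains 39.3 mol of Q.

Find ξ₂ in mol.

ξ₂ = 27.6 mol

Conversion of P: P consumed = 2ξ₁ = 0.311 × 304.1 → ξ₁ = 47.29 mol.
Q balance: n_Q = 0 + 2ξ₁ − 2ξ₂ = 39.3 → ξ₂ = (2·47.29 − 39.3)/2 = 27.64 mol.
Outlet amounts (n = n₀ + Σ ν·ξ):
  P: 304.1 − 2(47.29) = 209.5
  Q: 0 + 2(47.29) − 2(27.64) = 39.3
  V: 0 + 1(27.64) = 27.64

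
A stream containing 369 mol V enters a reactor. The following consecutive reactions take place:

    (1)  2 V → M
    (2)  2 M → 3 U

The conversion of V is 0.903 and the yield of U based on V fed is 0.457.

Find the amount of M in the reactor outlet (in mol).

54.2 mol

Conversion of V: V consumed = 2ξ₁ = 0.903 × 369 → ξ₁ = 166.6 mol.
Yield of U: 3ξ₂ / 369 = 0.457 → ξ₂ = 56.21 mol.
Outlet amounts (n = n₀ + Σ ν·ξ):
  V: 369 − 2(166.6) = 35.79
  M: 0 + 1(166.6) − 2(56.21) = 54.18
  U: 0 + 3(56.21) = 168.6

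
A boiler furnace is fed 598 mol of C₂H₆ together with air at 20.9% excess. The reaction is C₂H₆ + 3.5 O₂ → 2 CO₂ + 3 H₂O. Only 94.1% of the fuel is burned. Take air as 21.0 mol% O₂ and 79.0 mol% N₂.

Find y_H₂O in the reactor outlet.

Stoichiometric O₂ = 3.5 × 598 = 2093 mol; O₂ fed = 2093 × 1.209 = 2530 mol.
N₂ fed = 2530 × 79/21 = 9519 mol.
Fuel reacted = 0.941 × 598 → ξ = 562.7 mol.
Outlet (n = n₀ + ν ξ):
  C₂H₆: 598 − 1(562.7) = 35.28
  O₂: 2530 − 3.5(562.7) = 560.9
  N₂: 9519 (inert)
  CO₂: 0 + 2(562.7) = 1125
  H₂O: 0 + 3(562.7) = 1688
Total out = 12930 mol; y_H₂O = 1688 / 12930 = 0.1306.

0.131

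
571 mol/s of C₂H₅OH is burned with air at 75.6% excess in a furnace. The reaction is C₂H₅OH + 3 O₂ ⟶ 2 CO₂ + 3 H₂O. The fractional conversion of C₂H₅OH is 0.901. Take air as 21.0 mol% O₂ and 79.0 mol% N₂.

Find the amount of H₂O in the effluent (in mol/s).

Stoichiometric O₂ = 3 × 571 = 1713 mol/s; O₂ fed = 1713 × 1.756 = 3008 mol/s.
N₂ fed = 3008 × 79/21 = 11320 mol/s.
Fuel reacted = 0.901 × 571 → ξ = 514.5 mol/s.
Outlet (n = n₀ + ν ξ):
  C₂H₅OH: 571 − 1(514.5) = 56.53
  O₂: 3008 − 3(514.5) = 1465
  N₂: 11320 (inert)
  CO₂: 0 + 2(514.5) = 1029
  H₂O: 0 + 3(514.5) = 1543

1540 mol/s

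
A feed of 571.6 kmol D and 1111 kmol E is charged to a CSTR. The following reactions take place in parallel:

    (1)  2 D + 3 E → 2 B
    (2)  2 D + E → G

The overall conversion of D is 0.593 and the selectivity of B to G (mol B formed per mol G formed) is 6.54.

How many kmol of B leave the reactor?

Conversion of D: D consumed = 0.593 × 571.6 = 339 kmol = 2ξ₁ + 2ξ₂.
Selectivity: 2ξ₁ / (1ξ₂) = 6.54 → ξ₁ = 3.27 ξ₂.
Substitute: (2·3.27 + 2) ξ₂ = 339 → ξ₂ = 39.69 kmol, ξ₁ = 129.8 kmol.
Outlet amounts (n = n₀ + Σ ν·ξ):
  D: 571.6 − 2(129.8) − 2(39.69) = 232.6
  E: 1111 − 3(129.8) − 1(39.69) = 681.9
  B: 0 + 2(129.8) = 259.6
  G: 0 + 1(39.69) = 39.69

260 kmol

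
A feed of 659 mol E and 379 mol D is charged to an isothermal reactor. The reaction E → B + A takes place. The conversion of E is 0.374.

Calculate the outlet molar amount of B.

E reacted = 0.374 × 659 = 246.5 mol; ν_E = −1, so ξ = 246.5/1 = 246.5 mol.
Outlet amounts (n = n₀ + ν ξ):
  E: 659 − 1(246.5) = 412.5
  B: 0 + 1(246.5) = 246.5
  A: 0 + 1(246.5) = 246.5
  D: 379 (inert)

246 mol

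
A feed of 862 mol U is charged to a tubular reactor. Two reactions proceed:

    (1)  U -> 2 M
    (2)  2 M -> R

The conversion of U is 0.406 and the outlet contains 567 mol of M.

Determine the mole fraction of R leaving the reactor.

0.058

Conversion of U: U consumed = 1ξ₁ = 0.406 × 862 → ξ₁ = 350 mol.
M balance: n_M = 0 + 2ξ₁ − 2ξ₂ = 567 → ξ₂ = (2·350 − 567)/2 = 66.47 mol.
Outlet amounts (n = n₀ + Σ ν·ξ):
  U: 862 − 1(350) = 512
  M: 0 + 2(350) − 2(66.47) = 567
  R: 0 + 1(66.47) = 66.47
Total out = 1146 mol; y_R = 66.47 / 1146 = 0.05803.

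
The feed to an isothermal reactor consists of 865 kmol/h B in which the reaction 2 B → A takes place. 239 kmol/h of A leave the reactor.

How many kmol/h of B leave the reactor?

For A: n = n₀ + 1ξ → 239 = 0 + 1ξ, giving ξ = 239 kmol/h.
Outlet amounts (n = n₀ + ν ξ):
  B: 865 − 2(239) = 387
  A: 0 + 1(239) = 239

387 kmol/h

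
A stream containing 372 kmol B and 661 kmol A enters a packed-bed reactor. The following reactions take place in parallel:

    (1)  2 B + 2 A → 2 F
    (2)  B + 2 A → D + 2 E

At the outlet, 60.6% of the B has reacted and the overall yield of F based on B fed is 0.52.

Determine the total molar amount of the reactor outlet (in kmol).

840 kmol

Yield of F: 2ξ₁ / 372 = 0.52 → ξ₁ = 96.72 kmol.
Conversion of B: 2ξ₁ + 1ξ₂ = 0.606 × 372 = 225.4 → ξ₂ = 31.99 kmol.
Outlet amounts (n = n₀ + Σ ν·ξ):
  B: 372 − 2(96.72) − 1(31.99) = 146.6
  A: 661 − 2(96.72) − 2(31.99) = 403.6
  F: 0 + 2(96.72) = 193.4
  D: 0 + 1(31.99) = 31.99
  E: 0 + 2(31.99) = 63.98
Total out = 146.6 + 403.6 + 193.4 + 31.99 + 63.98 = 839.6 kmol.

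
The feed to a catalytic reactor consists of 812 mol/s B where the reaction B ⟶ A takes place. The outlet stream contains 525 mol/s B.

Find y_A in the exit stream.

0.353

For B: n = n₀ − 1ξ → 525 = 812 − 1ξ, giving ξ = 287 mol/s.
Outlet amounts (n = n₀ + ν ξ):
  B: 812 − 1(287) = 525
  A: 0 + 1(287) = 287
Total out = 812 mol/s; y_A = 287 / 812 = 0.3534.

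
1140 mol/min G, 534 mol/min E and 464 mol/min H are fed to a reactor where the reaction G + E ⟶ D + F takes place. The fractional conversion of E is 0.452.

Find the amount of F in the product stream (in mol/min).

E reacted = 0.452 × 534 = 241.4 mol/min; ν_E = −1, so ξ = 241.4/1 = 241.4 mol/min.
Outlet amounts (n = n₀ + ν ξ):
  G: 1140 − 1(241.4) = 898.6
  E: 534 − 1(241.4) = 292.6
  D: 0 + 1(241.4) = 241.4
  F: 0 + 1(241.4) = 241.4
  H: 464 (inert)

241 mol/min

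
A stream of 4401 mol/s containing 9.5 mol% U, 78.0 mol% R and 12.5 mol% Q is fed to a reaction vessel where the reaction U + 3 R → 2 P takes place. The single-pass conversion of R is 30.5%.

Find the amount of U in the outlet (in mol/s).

R reacted = 0.305 × 3433 = 1047 mol/s; ν_R = −3, so ξ = 1047/3 = 349 mol/s.
Outlet amounts (n = n₀ + ν ξ):
  U: 418.1 − 1(349) = 69.1
  R: 3433 − 3(349) = 2386
  P: 0 + 2(349) = 698
  Q: 550.1 (inert)

69.1 mol/s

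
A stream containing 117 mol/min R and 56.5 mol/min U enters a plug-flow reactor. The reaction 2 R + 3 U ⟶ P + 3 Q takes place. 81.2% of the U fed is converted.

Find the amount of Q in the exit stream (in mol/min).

U reacted = 0.812 × 56.5 = 45.88 mol/min; ν_U = −3, so ξ = 45.88/3 = 15.29 mol/min.
Outlet amounts (n = n₀ + ν ξ):
  R: 117 − 2(15.29) = 86.41
  U: 56.5 − 3(15.29) = 10.62
  P: 0 + 1(15.29) = 15.29
  Q: 0 + 3(15.29) = 45.88

45.9 mol/min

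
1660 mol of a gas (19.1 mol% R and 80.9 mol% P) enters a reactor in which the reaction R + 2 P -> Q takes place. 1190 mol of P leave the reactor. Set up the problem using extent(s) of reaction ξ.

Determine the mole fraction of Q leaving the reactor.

For P: n = n₀ − 2ξ → 1190 = 1343 − 2ξ, giving ξ = 76.47 mol.
Outlet amounts (n = n₀ + ν ξ):
  R: 317.1 − 1(76.47) = 240.6
  P: 1343 − 2(76.47) = 1190
  Q: 0 + 1(76.47) = 76.47
Total out = 1507 mol; y_Q = 76.47 / 1507 = 0.05074.

0.0507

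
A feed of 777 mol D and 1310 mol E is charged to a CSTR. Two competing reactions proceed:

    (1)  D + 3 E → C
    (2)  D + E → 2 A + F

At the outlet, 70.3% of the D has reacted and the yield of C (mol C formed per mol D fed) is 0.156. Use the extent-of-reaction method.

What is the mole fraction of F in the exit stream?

Yield of C: 1ξ₁ / 777 = 0.156 → ξ₁ = 121.2 mol.
Conversion of D: 1ξ₁ + 1ξ₂ = 0.703 × 777 = 546.2 → ξ₂ = 425 mol.
Outlet amounts (n = n₀ + Σ ν·ξ):
  D: 777 − 1(121.2) − 1(425) = 230.8
  E: 1310 − 3(121.2) − 1(425) = 521.3
  C: 0 + 1(121.2) = 121.2
  A: 0 + 2(425) = 850
  F: 0 + 1(425) = 425
Total out = 2148 mol; y_F = 425 / 2148 = 0.1978.

0.198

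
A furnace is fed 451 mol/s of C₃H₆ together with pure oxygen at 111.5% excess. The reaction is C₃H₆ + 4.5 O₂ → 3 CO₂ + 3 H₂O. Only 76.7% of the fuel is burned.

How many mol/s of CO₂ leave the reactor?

Stoichiometric O₂ = 4.5 × 451 = 2030 mol/s; O₂ fed = 2030 × 2.115 = 4292 mol/s.
Fuel reacted = 0.767 × 451 → ξ = 345.9 mol/s.
Outlet (n = n₀ + ν ξ):
  C₃H₆: 451 − 1(345.9) = 105.1
  O₂: 4292 − 4.5(345.9) = 2736
  CO₂: 0 + 3(345.9) = 1038
  H₂O: 0 + 3(345.9) = 1038

1040 mol/s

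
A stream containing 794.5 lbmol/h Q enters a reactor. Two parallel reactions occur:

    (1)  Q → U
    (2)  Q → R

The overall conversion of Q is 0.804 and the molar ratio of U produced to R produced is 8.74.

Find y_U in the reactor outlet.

Conversion of Q: Q consumed = 0.804 × 794.5 = 638.8 lbmol/h = 1ξ₁ + 1ξ₂.
Selectivity: 1ξ₁ / (1ξ₂) = 8.74 → ξ₁ = 8.74 ξ₂.
Substitute: (1·8.74 + 1) ξ₂ = 638.8 → ξ₂ = 65.58 lbmol/h, ξ₁ = 573.2 lbmol/h.
Outlet amounts (n = n₀ + Σ ν·ξ):
  Q: 794.5 − 1(573.2) − 1(65.58) = 155.7
  U: 0 + 1(573.2) = 573.2
  R: 0 + 1(65.58) = 65.58
Total out = 794.5 lbmol/h; y_U = 573.2 / 794.5 = 0.7215.

0.721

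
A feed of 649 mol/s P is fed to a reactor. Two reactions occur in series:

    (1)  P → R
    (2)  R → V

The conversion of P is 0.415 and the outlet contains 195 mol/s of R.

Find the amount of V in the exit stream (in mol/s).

74.3 mol/s

Conversion of P: P consumed = 1ξ₁ = 0.415 × 649 → ξ₁ = 269.3 mol/s.
R balance: n_R = 0 + 1ξ₁ − 1ξ₂ = 195 → ξ₂ = (1·269.3 − 195)/1 = 74.33 mol/s.
Outlet amounts (n = n₀ + Σ ν·ξ):
  P: 649 − 1(269.3) = 379.7
  R: 0 + 1(269.3) − 1(74.33) = 195
  V: 0 + 1(74.33) = 74.33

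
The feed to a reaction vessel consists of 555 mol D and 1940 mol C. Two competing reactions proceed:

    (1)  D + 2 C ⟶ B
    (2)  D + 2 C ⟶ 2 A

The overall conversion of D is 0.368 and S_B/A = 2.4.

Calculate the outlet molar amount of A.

Conversion of D: D consumed = 0.368 × 555 = 204.2 mol = 1ξ₁ + 1ξ₂.
Selectivity: 1ξ₁ / (2ξ₂) = 2.4 → ξ₁ = 4.8 ξ₂.
Substitute: (1·4.8 + 1) ξ₂ = 204.2 → ξ₂ = 35.21 mol, ξ₁ = 169 mol.
Outlet amounts (n = n₀ + Σ ν·ξ):
  D: 555 − 1(169) − 1(35.21) = 350.8
  C: 1940 − 2(169) − 2(35.21) = 1532
  B: 0 + 1(169) = 169
  A: 0 + 2(35.21) = 70.43

70.4 mol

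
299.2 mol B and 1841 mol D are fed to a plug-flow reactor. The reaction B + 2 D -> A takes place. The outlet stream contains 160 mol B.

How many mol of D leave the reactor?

For B: n = n₀ − 1ξ → 160 = 299.2 − 1ξ, giving ξ = 139.2 mol.
Outlet amounts (n = n₀ + ν ξ):
  B: 299.2 − 1(139.2) = 160
  D: 1841 − 2(139.2) = 1563
  A: 0 + 1(139.2) = 139.2

1560 mol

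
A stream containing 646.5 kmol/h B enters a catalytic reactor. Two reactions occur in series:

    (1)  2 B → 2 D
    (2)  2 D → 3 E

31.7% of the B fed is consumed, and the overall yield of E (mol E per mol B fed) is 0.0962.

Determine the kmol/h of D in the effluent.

Conversion of B: B consumed = 2ξ₁ = 0.317 × 646.5 → ξ₁ = 102.5 kmol/h.
Yield of E: 3ξ₂ / 646.5 = 0.0962 → ξ₂ = 20.73 kmol/h.
Outlet amounts (n = n₀ + Σ ν·ξ):
  B: 646.5 − 2(102.5) = 441.6
  D: 0 + 2(102.5) − 2(20.73) = 163.5
  E: 0 + 3(20.73) = 62.19

163 kmol/h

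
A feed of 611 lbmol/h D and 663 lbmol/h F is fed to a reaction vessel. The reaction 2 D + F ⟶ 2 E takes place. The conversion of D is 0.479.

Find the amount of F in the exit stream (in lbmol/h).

517 lbmol/h

D reacted = 0.479 × 611 = 292.7 lbmol/h; ν_D = −2, so ξ = 292.7/2 = 146.3 lbmol/h.
Outlet amounts (n = n₀ + ν ξ):
  D: 611 − 2(146.3) = 318.3
  F: 663 − 1(146.3) = 516.7
  E: 0 + 2(146.3) = 292.7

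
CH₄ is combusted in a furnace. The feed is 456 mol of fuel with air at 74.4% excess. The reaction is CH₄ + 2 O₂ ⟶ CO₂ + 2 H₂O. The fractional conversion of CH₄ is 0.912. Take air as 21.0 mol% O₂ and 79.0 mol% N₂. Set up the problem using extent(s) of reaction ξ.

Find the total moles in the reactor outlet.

Stoichiometric O₂ = 2 × 456 = 912 mol; O₂ fed = 912 × 1.744 = 1591 mol.
N₂ fed = 1591 × 79/21 = 5983 mol.
Fuel reacted = 0.912 × 456 → ξ = 415.9 mol.
Outlet (n = n₀ + ν ξ):
  CH₄: 456 − 1(415.9) = 40.13
  O₂: 1591 − 2(415.9) = 758.8
  N₂: 5983 (inert)
  CO₂: 0 + 1(415.9) = 415.9
  H₂O: 0 + 2(415.9) = 831.7
Total out = 40.13 + 758.8 + 5983 + 415.9 + 831.7 = 8030 mol.

8030 mol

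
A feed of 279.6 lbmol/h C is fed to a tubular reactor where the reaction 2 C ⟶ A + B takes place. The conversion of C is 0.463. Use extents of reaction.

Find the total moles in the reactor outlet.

C reacted = 0.463 × 279.6 = 129.5 lbmol/h; ν_C = −2, so ξ = 129.5/2 = 64.73 lbmol/h.
Outlet amounts (n = n₀ + ν ξ):
  C: 279.6 − 2(64.73) = 150.1
  A: 0 + 1(64.73) = 64.73
  B: 0 + 1(64.73) = 64.73
Total out = 150.1 + 64.73 + 64.73 = 279.6 lbmol/h.

280 lbmol/h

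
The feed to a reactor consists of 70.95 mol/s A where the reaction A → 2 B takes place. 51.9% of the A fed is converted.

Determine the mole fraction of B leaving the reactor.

A reacted = 0.519 × 70.95 = 36.82 mol/s; ν_A = −1, so ξ = 36.82/1 = 36.82 mol/s.
Outlet amounts (n = n₀ + ν ξ):
  A: 70.95 − 1(36.82) = 34.13
  B: 0 + 2(36.82) = 73.65
Total out = 107.8 mol/s; y_B = 73.65 / 107.8 = 0.6833.

0.683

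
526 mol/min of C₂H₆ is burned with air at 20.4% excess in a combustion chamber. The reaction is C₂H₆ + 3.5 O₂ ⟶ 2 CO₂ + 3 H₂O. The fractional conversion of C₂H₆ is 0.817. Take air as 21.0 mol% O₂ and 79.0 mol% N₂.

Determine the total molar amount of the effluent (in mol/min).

11300 mol/min

Stoichiometric O₂ = 3.5 × 526 = 1841 mol/min; O₂ fed = 1841 × 1.204 = 2217 mol/min.
N₂ fed = 2217 × 79/21 = 8339 mol/min.
Fuel reacted = 0.817 × 526 → ξ = 429.7 mol/min.
Outlet (n = n₀ + ν ξ):
  C₂H₆: 526 − 1(429.7) = 96.26
  O₂: 2217 − 3.5(429.7) = 712.5
  N₂: 8339 (inert)
  CO₂: 0 + 2(429.7) = 859.5
  H₂O: 0 + 3(429.7) = 1289
Total out = 96.26 + 712.5 + 8339 + 859.5 + 1289 = 11300 mol/min.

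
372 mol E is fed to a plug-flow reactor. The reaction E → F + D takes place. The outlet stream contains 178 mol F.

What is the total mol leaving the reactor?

For F: n = n₀ + 1ξ → 178 = 0 + 1ξ, giving ξ = 178 mol.
Outlet amounts (n = n₀ + ν ξ):
  E: 372 − 1(178) = 194
  F: 0 + 1(178) = 178
  D: 0 + 1(178) = 178
Total out = 194 + 178 + 178 = 550 mol.

550 mol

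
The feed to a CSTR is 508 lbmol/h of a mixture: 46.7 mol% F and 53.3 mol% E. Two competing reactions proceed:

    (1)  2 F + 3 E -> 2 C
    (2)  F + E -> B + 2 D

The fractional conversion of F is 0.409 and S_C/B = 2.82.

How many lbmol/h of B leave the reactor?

25.4 lbmol/h

Conversion of F: F consumed = 0.409 × 237.2 = 97.03 lbmol/h = 2ξ₁ + 1ξ₂.
Selectivity: 2ξ₁ / (1ξ₂) = 2.82 → ξ₁ = 1.41 ξ₂.
Substitute: (2·1.41 + 1) ξ₂ = 97.03 → ξ₂ = 25.4 lbmol/h, ξ₁ = 35.81 lbmol/h.
Outlet amounts (n = n₀ + Σ ν·ξ):
  F: 237.2 − 2(35.81) − 1(25.4) = 140.2
  E: 270.8 − 3(35.81) − 1(25.4) = 137.9
  C: 0 + 2(35.81) = 71.63
  B: 0 + 1(25.4) = 25.4
  D: 0 + 2(25.4) = 50.8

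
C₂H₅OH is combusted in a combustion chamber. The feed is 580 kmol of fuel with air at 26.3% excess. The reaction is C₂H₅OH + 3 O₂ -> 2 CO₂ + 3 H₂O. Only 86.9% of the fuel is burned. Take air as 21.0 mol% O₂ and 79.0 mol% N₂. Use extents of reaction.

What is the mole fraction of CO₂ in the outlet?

0.0873

Stoichiometric O₂ = 3 × 580 = 1740 kmol; O₂ fed = 1740 × 1.263 = 2198 kmol.
N₂ fed = 2198 × 79/21 = 8267 kmol.
Fuel reacted = 0.869 × 580 → ξ = 504 kmol.
Outlet (n = n₀ + ν ξ):
  C₂H₅OH: 580 − 1(504) = 75.98
  O₂: 2198 − 3(504) = 685.6
  N₂: 8267 (inert)
  CO₂: 0 + 2(504) = 1008
  H₂O: 0 + 3(504) = 1512
Total out = 11550 kmol; y_CO₂ = 1008 / 11550 = 0.08728.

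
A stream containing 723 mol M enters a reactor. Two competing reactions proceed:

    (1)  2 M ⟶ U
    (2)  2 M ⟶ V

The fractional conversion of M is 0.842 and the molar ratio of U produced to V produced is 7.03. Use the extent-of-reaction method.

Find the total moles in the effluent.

419 mol

Conversion of M: M consumed = 0.842 × 723 = 608.8 mol = 2ξ₁ + 2ξ₂.
Selectivity: 1ξ₁ / (1ξ₂) = 7.03 → ξ₁ = 7.03 ξ₂.
Substitute: (2·7.03 + 2) ξ₂ = 608.8 → ξ₂ = 37.91 mol, ξ₁ = 266.5 mol.
Outlet amounts (n = n₀ + Σ ν·ξ):
  M: 723 − 2(266.5) − 2(37.91) = 114.2
  U: 0 + 1(266.5) = 266.5
  V: 0 + 1(37.91) = 37.91
Total out = 114.2 + 266.5 + 37.91 = 418.6 mol.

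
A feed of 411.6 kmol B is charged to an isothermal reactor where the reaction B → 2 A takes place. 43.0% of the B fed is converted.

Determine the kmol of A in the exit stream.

B reacted = 0.43 × 411.6 = 177 kmol; ν_B = −1, so ξ = 177/1 = 177 kmol.
Outlet amounts (n = n₀ + ν ξ):
  B: 411.6 − 1(177) = 234.6
  A: 0 + 2(177) = 354

354 kmol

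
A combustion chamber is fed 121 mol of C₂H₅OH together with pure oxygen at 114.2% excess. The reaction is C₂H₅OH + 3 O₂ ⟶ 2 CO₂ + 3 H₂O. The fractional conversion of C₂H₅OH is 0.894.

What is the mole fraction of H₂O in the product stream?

0.322

Stoichiometric O₂ = 3 × 121 = 363 mol; O₂ fed = 363 × 2.142 = 777.5 mol.
Fuel reacted = 0.894 × 121 → ξ = 108.2 mol.
Outlet (n = n₀ + ν ξ):
  C₂H₅OH: 121 − 1(108.2) = 12.83
  O₂: 777.5 − 3(108.2) = 453
  CO₂: 0 + 2(108.2) = 216.3
  H₂O: 0 + 3(108.2) = 324.5
Total out = 1007 mol; y_H₂O = 324.5 / 1007 = 0.3224.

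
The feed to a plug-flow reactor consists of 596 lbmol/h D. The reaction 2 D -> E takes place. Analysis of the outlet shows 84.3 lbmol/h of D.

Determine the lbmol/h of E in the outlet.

For D: n = n₀ − 2ξ → 84.3 = 596 − 2ξ, giving ξ = 255.8 lbmol/h.
Outlet amounts (n = n₀ + ν ξ):
  D: 596 − 2(255.8) = 84.3
  E: 0 + 1(255.8) = 255.8

256 lbmol/h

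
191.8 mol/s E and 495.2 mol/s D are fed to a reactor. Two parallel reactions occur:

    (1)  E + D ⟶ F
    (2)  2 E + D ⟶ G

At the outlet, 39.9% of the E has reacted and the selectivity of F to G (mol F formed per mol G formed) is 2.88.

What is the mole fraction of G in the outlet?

Conversion of E: E consumed = 0.399 × 191.8 = 76.53 mol/s = 1ξ₁ + 2ξ₂.
Selectivity: 1ξ₁ / (1ξ₂) = 2.88 → ξ₁ = 2.88 ξ₂.
Substitute: (1·2.88 + 2) ξ₂ = 76.53 → ξ₂ = 15.68 mol/s, ξ₁ = 45.16 mol/s.
Outlet amounts (n = n₀ + Σ ν·ξ):
  E: 191.8 − 1(45.16) − 2(15.68) = 115.3
  D: 495.2 − 1(45.16) − 1(15.68) = 434.4
  F: 0 + 1(45.16) = 45.16
  G: 0 + 1(15.68) = 15.68
Total out = 610.5 mol/s; y_G = 15.68 / 610.5 = 0.02569.

0.0257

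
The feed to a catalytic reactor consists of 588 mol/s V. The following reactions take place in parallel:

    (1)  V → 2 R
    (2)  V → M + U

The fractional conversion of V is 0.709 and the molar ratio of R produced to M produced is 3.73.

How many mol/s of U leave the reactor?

146 mol/s

Conversion of V: V consumed = 0.709 × 588 = 416.9 mol/s = 1ξ₁ + 1ξ₂.
Selectivity: 2ξ₁ / (1ξ₂) = 3.73 → ξ₁ = 1.865 ξ₂.
Substitute: (1·1.865 + 1) ξ₂ = 416.9 → ξ₂ = 145.5 mol/s, ξ₁ = 271.4 mol/s.
Outlet amounts (n = n₀ + Σ ν·ξ):
  V: 588 − 1(271.4) − 1(145.5) = 171.1
  R: 0 + 2(271.4) = 542.8
  M: 0 + 1(145.5) = 145.5
  U: 0 + 1(145.5) = 145.5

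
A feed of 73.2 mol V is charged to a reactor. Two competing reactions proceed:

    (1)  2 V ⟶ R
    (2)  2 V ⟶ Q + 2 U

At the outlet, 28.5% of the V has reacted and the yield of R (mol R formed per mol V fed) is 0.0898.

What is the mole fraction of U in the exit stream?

0.109

Yield of R: 1ξ₁ / 73.2 = 0.0898 → ξ₁ = 6.573 mol.
Conversion of V: 2ξ₁ + 2ξ₂ = 0.285 × 73.2 = 20.86 → ξ₂ = 3.858 mol.
Outlet amounts (n = n₀ + Σ ν·ξ):
  V: 73.2 − 2(6.573) − 2(3.858) = 52.34
  R: 0 + 1(6.573) = 6.573
  Q: 0 + 1(3.858) = 3.858
  U: 0 + 2(3.858) = 7.715
Total out = 70.48 mol; y_U = 7.715 / 70.48 = 0.1095.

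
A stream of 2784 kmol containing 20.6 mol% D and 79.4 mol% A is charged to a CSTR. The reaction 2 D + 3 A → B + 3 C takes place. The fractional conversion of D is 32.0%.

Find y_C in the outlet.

D reacted = 0.32 × 573.5 = 183.5 kmol; ν_D = −2, so ξ = 183.5/2 = 91.76 kmol.
Outlet amounts (n = n₀ + ν ξ):
  D: 573.5 − 2(91.76) = 390
  A: 2210 − 3(91.76) = 1935
  B: 0 + 1(91.76) = 91.76
  C: 0 + 3(91.76) = 275.3
Total out = 2692 kmol; y_C = 275.3 / 2692 = 0.1023.

0.102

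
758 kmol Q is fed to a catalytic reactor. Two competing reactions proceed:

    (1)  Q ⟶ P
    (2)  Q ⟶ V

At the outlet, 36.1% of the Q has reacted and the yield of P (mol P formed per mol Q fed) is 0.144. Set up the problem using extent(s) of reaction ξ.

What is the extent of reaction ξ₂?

Yield of P: 1ξ₁ / 758 = 0.144 → ξ₁ = 109.2 kmol.
Conversion of Q: 1ξ₁ + 1ξ₂ = 0.361 × 758 = 273.6 → ξ₂ = 164.5 kmol.
Outlet amounts (n = n₀ + Σ ν·ξ):
  Q: 758 − 1(109.2) − 1(164.5) = 484.4
  P: 0 + 1(109.2) = 109.2
  V: 0 + 1(164.5) = 164.5

ξ₂ = 164 kmol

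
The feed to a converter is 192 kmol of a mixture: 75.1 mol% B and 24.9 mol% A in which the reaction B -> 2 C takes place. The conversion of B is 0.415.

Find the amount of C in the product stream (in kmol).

B reacted = 0.415 × 144.2 = 59.84 kmol; ν_B = −1, so ξ = 59.84/1 = 59.84 kmol.
Outlet amounts (n = n₀ + ν ξ):
  B: 144.2 − 1(59.84) = 84.35
  C: 0 + 2(59.84) = 119.7
  A: 47.81 (inert)

120 kmol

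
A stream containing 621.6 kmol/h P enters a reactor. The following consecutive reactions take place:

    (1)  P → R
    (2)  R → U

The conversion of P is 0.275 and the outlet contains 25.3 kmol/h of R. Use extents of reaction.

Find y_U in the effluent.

0.234

Conversion of P: P consumed = 1ξ₁ = 0.275 × 621.6 → ξ₁ = 170.9 kmol/h.
R balance: n_R = 0 + 1ξ₁ − 1ξ₂ = 25.3 → ξ₂ = (1·170.9 − 25.3)/1 = 145.6 kmol/h.
Outlet amounts (n = n₀ + Σ ν·ξ):
  P: 621.6 − 1(170.9) = 450.7
  R: 0 + 1(170.9) − 1(145.6) = 25.3
  U: 0 + 1(145.6) = 145.6
Total out = 621.6 kmol/h; y_U = 145.6 / 621.6 = 0.2343.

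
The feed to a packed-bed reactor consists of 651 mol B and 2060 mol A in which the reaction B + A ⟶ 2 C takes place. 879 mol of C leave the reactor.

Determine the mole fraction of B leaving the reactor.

0.078

For C: n = n₀ + 2ξ → 879 = 0 + 2ξ, giving ξ = 439.5 mol.
Outlet amounts (n = n₀ + ν ξ):
  B: 651 − 1(439.5) = 211.5
  A: 2060 − 1(439.5) = 1620
  C: 0 + 2(439.5) = 879
Total out = 2711 mol; y_B = 211.5 / 2711 = 0.07802.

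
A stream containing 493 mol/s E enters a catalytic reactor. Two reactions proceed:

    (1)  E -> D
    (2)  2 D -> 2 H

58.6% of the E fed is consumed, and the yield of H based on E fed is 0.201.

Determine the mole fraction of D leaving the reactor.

0.385

Conversion of E: E consumed = 1ξ₁ = 0.586 × 493 → ξ₁ = 288.9 mol/s.
Yield of H: 2ξ₂ / 493 = 0.201 → ξ₂ = 49.55 mol/s.
Outlet amounts (n = n₀ + Σ ν·ξ):
  E: 493 − 1(288.9) = 204.1
  D: 0 + 1(288.9) − 2(49.55) = 189.8
  H: 0 + 2(49.55) = 99.09
Total out = 493 mol/s; y_D = 189.8 / 493 = 0.385.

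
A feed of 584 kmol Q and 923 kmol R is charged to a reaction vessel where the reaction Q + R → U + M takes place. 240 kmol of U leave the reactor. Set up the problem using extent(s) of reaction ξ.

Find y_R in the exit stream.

0.453

For U: n = n₀ + 1ξ → 240 = 0 + 1ξ, giving ξ = 240 kmol.
Outlet amounts (n = n₀ + ν ξ):
  Q: 584 − 1(240) = 344
  R: 923 − 1(240) = 683
  U: 0 + 1(240) = 240
  M: 0 + 1(240) = 240
Total out = 1507 kmol; y_R = 683 / 1507 = 0.4532.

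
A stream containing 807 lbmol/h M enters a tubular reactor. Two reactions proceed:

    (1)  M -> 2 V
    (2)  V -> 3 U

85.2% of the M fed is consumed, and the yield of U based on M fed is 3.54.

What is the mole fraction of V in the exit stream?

0.124

Conversion of M: M consumed = 1ξ₁ = 0.852 × 807 → ξ₁ = 687.6 lbmol/h.
Yield of U: 3ξ₂ / 807 = 3.54 → ξ₂ = 952.3 lbmol/h.
Outlet amounts (n = n₀ + Σ ν·ξ):
  M: 807 − 1(687.6) = 119.4
  V: 0 + 2(687.6) − 1(952.3) = 422.9
  U: 0 + 3(952.3) = 2857
Total out = 3399 lbmol/h; y_V = 422.9 / 3399 = 0.1244.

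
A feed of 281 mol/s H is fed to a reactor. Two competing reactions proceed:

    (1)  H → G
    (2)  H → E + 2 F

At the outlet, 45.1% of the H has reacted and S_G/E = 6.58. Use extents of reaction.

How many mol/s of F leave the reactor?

33.4 mol/s

Conversion of H: H consumed = 0.451 × 281 = 126.7 mol/s = 1ξ₁ + 1ξ₂.
Selectivity: 1ξ₁ / (1ξ₂) = 6.58 → ξ₁ = 6.58 ξ₂.
Substitute: (1·6.58 + 1) ξ₂ = 126.7 → ξ₂ = 16.72 mol/s, ξ₁ = 110 mol/s.
Outlet amounts (n = n₀ + Σ ν·ξ):
  H: 281 − 1(110) − 1(16.72) = 154.3
  G: 0 + 1(110) = 110
  E: 0 + 1(16.72) = 16.72
  F: 0 + 2(16.72) = 33.44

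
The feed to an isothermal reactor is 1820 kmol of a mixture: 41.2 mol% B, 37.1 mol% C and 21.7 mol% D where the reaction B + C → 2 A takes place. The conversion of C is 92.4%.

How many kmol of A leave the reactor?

C reacted = 0.924 × 675.2 = 623.9 kmol; ν_C = −1, so ξ = 623.9/1 = 623.9 kmol.
Outlet amounts (n = n₀ + ν ξ):
  B: 749.8 − 1(623.9) = 125.9
  C: 675.2 − 1(623.9) = 51.32
  A: 0 + 2(623.9) = 1248
  D: 394.9 (inert)

1250 kmol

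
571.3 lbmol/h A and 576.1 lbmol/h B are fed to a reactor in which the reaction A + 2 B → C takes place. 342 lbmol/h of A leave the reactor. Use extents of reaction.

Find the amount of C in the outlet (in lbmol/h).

For A: n = n₀ − 1ξ → 342 = 571.3 − 1ξ, giving ξ = 229.3 lbmol/h.
Outlet amounts (n = n₀ + ν ξ):
  A: 571.3 − 1(229.3) = 342
  B: 576.1 − 2(229.3) = 117.5
  C: 0 + 1(229.3) = 229.3

229 lbmol/h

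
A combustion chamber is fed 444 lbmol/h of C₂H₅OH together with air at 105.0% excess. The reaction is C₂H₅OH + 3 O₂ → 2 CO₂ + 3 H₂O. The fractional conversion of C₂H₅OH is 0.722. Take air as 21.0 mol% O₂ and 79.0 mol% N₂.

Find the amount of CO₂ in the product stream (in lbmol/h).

641 lbmol/h

Stoichiometric O₂ = 3 × 444 = 1332 lbmol/h; O₂ fed = 1332 × 2.050 = 2731 lbmol/h.
N₂ fed = 2731 × 79/21 = 10270 lbmol/h.
Fuel reacted = 0.722 × 444 → ξ = 320.6 lbmol/h.
Outlet (n = n₀ + ν ξ):
  C₂H₅OH: 444 − 1(320.6) = 123.4
  O₂: 2731 − 3(320.6) = 1769
  N₂: 10270 (inert)
  CO₂: 0 + 2(320.6) = 641.1
  H₂O: 0 + 3(320.6) = 961.7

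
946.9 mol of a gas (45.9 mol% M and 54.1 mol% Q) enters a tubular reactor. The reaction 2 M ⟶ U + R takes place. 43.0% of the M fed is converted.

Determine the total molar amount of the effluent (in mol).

M reacted = 0.43 × 434.6 = 186.9 mol; ν_M = −2, so ξ = 186.9/2 = 93.44 mol.
Outlet amounts (n = n₀ + ν ξ):
  M: 434.6 − 2(93.44) = 247.7
  U: 0 + 1(93.44) = 93.44
  R: 0 + 1(93.44) = 93.44
  Q: 512.3 (inert)
Total out = 247.7 + 93.44 + 93.44 + 512.3 = 946.9 mol.

947 mol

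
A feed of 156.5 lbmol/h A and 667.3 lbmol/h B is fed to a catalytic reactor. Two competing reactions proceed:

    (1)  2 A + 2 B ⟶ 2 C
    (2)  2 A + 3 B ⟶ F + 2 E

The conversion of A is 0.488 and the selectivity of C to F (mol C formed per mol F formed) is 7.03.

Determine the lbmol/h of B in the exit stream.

582 lbmol/h

Conversion of A: A consumed = 0.488 × 156.5 = 76.37 lbmol/h = 2ξ₁ + 2ξ₂.
Selectivity: 2ξ₁ / (1ξ₂) = 7.03 → ξ₁ = 3.515 ξ₂.
Substitute: (2·3.515 + 2) ξ₂ = 76.37 → ξ₂ = 8.458 lbmol/h, ξ₁ = 29.73 lbmol/h.
Outlet amounts (n = n₀ + Σ ν·ξ):
  A: 156.5 − 2(29.73) − 2(8.458) = 80.13
  B: 667.3 − 2(29.73) − 3(8.458) = 582.5
  C: 0 + 2(29.73) = 59.46
  F: 0 + 1(8.458) = 8.458
  E: 0 + 2(8.458) = 16.92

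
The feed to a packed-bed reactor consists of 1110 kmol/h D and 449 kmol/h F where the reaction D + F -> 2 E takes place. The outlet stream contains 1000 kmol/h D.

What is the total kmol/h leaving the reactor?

For D: n = n₀ − 1ξ → 1000 = 1110 − 1ξ, giving ξ = 110 kmol/h.
Outlet amounts (n = n₀ + ν ξ):
  D: 1110 − 1(110) = 1000
  F: 449 − 1(110) = 339
  E: 0 + 2(110) = 220
Total out = 1000 + 339 + 220 = 1559 kmol/h.

1560 kmol/h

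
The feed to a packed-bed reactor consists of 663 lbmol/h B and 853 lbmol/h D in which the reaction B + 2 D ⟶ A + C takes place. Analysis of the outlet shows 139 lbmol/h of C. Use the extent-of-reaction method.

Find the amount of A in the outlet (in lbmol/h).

For C: n = n₀ + 1ξ → 139 = 0 + 1ξ, giving ξ = 139 lbmol/h.
Outlet amounts (n = n₀ + ν ξ):
  B: 663 − 1(139) = 524
  D: 853 − 2(139) = 575
  A: 0 + 1(139) = 139
  C: 0 + 1(139) = 139

139 lbmol/h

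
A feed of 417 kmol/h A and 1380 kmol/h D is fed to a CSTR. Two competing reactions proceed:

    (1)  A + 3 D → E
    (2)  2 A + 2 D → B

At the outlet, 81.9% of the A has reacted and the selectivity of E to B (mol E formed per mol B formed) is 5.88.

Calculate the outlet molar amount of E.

Conversion of A: A consumed = 0.819 × 417 = 341.5 kmol/h = 1ξ₁ + 2ξ₂.
Selectivity: 1ξ₁ / (1ξ₂) = 5.88 → ξ₁ = 5.88 ξ₂.
Substitute: (1·5.88 + 2) ξ₂ = 341.5 → ξ₂ = 43.34 kmol/h, ξ₁ = 254.8 kmol/h.
Outlet amounts (n = n₀ + Σ ν·ξ):
  A: 417 − 1(254.8) − 2(43.34) = 75.48
  D: 1380 − 3(254.8) − 2(43.34) = 528.8
  E: 0 + 1(254.8) = 254.8
  B: 0 + 1(43.34) = 43.34

255 kmol/h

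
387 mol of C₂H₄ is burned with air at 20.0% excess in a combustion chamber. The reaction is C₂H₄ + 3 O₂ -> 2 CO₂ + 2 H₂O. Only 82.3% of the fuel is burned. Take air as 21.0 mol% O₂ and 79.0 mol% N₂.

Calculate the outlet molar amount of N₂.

5240 mol

Stoichiometric O₂ = 3 × 387 = 1161 mol; O₂ fed = 1161 × 1.200 = 1393 mol.
N₂ fed = 1393 × 79/21 = 5241 mol.
Fuel reacted = 0.823 × 387 → ξ = 318.5 mol.
Outlet (n = n₀ + ν ξ):
  C₂H₄: 387 − 1(318.5) = 68.5
  O₂: 1393 − 3(318.5) = 437.7
  N₂: 5241 (inert)
  CO₂: 0 + 2(318.5) = 637
  H₂O: 0 + 2(318.5) = 637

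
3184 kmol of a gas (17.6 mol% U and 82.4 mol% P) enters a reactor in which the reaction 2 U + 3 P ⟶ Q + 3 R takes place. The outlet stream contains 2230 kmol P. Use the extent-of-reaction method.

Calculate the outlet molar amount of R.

For P: n = n₀ − 3ξ → 2230 = 2624 − 3ξ, giving ξ = 131.2 kmol.
Outlet amounts (n = n₀ + ν ξ):
  U: 560.4 − 2(131.2) = 298
  P: 2624 − 3(131.2) = 2230
  Q: 0 + 1(131.2) = 131.2
  R: 0 + 3(131.2) = 393.6

394 kmol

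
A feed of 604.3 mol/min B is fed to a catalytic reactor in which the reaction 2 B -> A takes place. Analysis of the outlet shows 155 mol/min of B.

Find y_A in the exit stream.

For B: n = n₀ − 2ξ → 155 = 604.3 − 2ξ, giving ξ = 224.6 mol/min.
Outlet amounts (n = n₀ + ν ξ):
  B: 604.3 − 2(224.6) = 155
  A: 0 + 1(224.6) = 224.6
Total out = 379.6 mol/min; y_A = 224.6 / 379.6 = 0.5917.

0.592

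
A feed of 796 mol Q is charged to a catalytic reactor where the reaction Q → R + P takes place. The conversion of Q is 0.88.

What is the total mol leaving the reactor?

Q reacted = 0.88 × 796 = 700.5 mol; ν_Q = −1, so ξ = 700.5/1 = 700.5 mol.
Outlet amounts (n = n₀ + ν ξ):
  Q: 796 − 1(700.5) = 95.52
  R: 0 + 1(700.5) = 700.5
  P: 0 + 1(700.5) = 700.5
Total out = 95.52 + 700.5 + 700.5 = 1496 mol.

1500 mol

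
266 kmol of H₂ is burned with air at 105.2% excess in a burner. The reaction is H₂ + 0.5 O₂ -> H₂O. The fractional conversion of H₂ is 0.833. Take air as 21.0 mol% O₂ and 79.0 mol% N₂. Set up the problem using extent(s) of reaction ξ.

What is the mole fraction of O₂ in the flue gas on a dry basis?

Stoichiometric O₂ = 0.5 × 266 = 133 kmol; O₂ fed = 133 × 2.052 = 272.9 kmol.
N₂ fed = 272.9 × 79/21 = 1027 kmol.
Fuel reacted = 0.833 × 266 → ξ = 221.6 kmol.
Outlet (n = n₀ + ν ξ):
  H₂: 266 − 1(221.6) = 44.42
  O₂: 272.9 − 0.5(221.6) = 162.1
  N₂: 1027 (inert)
  H₂O: 0 + 1(221.6) = 221.6
Dry total = 1233 kmol; y_O₂ (dry) = 162.1 / 1233 = 0.1315.

0.131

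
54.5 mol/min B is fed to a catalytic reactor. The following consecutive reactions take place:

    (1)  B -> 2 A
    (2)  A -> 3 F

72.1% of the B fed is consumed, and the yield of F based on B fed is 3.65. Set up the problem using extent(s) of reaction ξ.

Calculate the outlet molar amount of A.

12.3 mol/min

Conversion of B: B consumed = 1ξ₁ = 0.721 × 54.5 → ξ₁ = 39.29 mol/min.
Yield of F: 3ξ₂ / 54.5 = 3.65 → ξ₂ = 66.31 mol/min.
Outlet amounts (n = n₀ + Σ ν·ξ):
  B: 54.5 − 1(39.29) = 15.21
  A: 0 + 2(39.29) − 1(66.31) = 12.28
  F: 0 + 3(66.31) = 198.9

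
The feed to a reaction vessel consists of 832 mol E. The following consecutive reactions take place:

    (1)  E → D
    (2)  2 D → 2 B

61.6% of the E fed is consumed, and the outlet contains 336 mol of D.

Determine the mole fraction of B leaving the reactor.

0.212

Conversion of E: E consumed = 1ξ₁ = 0.616 × 832 → ξ₁ = 512.5 mol.
D balance: n_D = 0 + 1ξ₁ − 2ξ₂ = 336 → ξ₂ = (1·512.5 − 336)/2 = 88.26 mol.
Outlet amounts (n = n₀ + Σ ν·ξ):
  E: 832 − 1(512.5) = 319.5
  D: 0 + 1(512.5) − 2(88.26) = 336
  B: 0 + 2(88.26) = 176.5
Total out = 832 mol; y_B = 176.5 / 832 = 0.2122.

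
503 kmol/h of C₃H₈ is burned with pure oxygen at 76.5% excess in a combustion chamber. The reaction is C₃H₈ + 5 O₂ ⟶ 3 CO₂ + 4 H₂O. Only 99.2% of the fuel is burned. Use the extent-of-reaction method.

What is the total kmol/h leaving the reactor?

Stoichiometric O₂ = 5 × 503 = 2515 kmol/h; O₂ fed = 2515 × 1.765 = 4439 kmol/h.
Fuel reacted = 0.992 × 503 → ξ = 499 kmol/h.
Outlet (n = n₀ + ν ξ):
  C₃H₈: 503 − 1(499) = 4.024
  O₂: 4439 − 5(499) = 1944
  CO₂: 0 + 3(499) = 1497
  H₂O: 0 + 4(499) = 1996
Total out = 4.024 + 1944 + 1497 + 1996 = 5441 kmol/h.

5440 kmol/h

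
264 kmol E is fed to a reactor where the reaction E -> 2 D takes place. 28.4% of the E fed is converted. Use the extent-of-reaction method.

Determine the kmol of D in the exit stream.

E reacted = 0.284 × 264 = 74.98 kmol; ν_E = −1, so ξ = 74.98/1 = 74.98 kmol.
Outlet amounts (n = n₀ + ν ξ):
  E: 264 − 1(74.98) = 189
  D: 0 + 2(74.98) = 150

150 kmol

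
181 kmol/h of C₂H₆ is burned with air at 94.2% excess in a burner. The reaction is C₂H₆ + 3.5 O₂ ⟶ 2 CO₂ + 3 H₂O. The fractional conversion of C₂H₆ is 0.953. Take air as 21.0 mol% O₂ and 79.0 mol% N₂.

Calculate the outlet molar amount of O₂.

627 kmol/h

Stoichiometric O₂ = 3.5 × 181 = 633.5 kmol/h; O₂ fed = 633.5 × 1.942 = 1230 kmol/h.
N₂ fed = 1230 × 79/21 = 4628 kmol/h.
Fuel reacted = 0.953 × 181 → ξ = 172.5 kmol/h.
Outlet (n = n₀ + ν ξ):
  C₂H₆: 181 − 1(172.5) = 8.507
  O₂: 1230 − 3.5(172.5) = 626.5
  N₂: 4628 (inert)
  CO₂: 0 + 2(172.5) = 345
  H₂O: 0 + 3(172.5) = 517.5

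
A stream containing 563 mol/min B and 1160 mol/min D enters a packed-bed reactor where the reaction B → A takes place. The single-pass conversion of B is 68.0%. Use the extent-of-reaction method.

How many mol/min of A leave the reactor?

B reacted = 0.68 × 563 = 382.8 mol/min; ν_B = −1, so ξ = 382.8/1 = 382.8 mol/min.
Outlet amounts (n = n₀ + ν ξ):
  B: 563 − 1(382.8) = 180.2
  A: 0 + 1(382.8) = 382.8
  D: 1160 (inert)

383 mol/min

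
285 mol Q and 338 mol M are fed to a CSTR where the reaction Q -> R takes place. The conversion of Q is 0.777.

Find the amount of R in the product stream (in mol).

Q reacted = 0.777 × 285 = 221.4 mol; ν_Q = −1, so ξ = 221.4/1 = 221.4 mol.
Outlet amounts (n = n₀ + ν ξ):
  Q: 285 − 1(221.4) = 63.56
  R: 0 + 1(221.4) = 221.4
  M: 338 (inert)

221 mol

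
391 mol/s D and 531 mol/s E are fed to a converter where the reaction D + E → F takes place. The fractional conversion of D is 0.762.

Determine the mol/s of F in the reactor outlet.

D reacted = 0.762 × 391 = 297.9 mol/s; ν_D = −1, so ξ = 297.9/1 = 297.9 mol/s.
Outlet amounts (n = n₀ + ν ξ):
  D: 391 − 1(297.9) = 93.06
  E: 531 − 1(297.9) = 233.1
  F: 0 + 1(297.9) = 297.9

298 mol/s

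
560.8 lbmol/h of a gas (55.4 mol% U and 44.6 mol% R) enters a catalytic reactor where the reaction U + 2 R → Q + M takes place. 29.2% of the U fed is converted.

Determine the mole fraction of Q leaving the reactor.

0.193

U reacted = 0.292 × 310.7 = 90.72 lbmol/h; ν_U = −1, so ξ = 90.72/1 = 90.72 lbmol/h.
Outlet amounts (n = n₀ + ν ξ):
  U: 310.7 − 1(90.72) = 220
  R: 250.1 − 2(90.72) = 68.68
  Q: 0 + 1(90.72) = 90.72
  M: 0 + 1(90.72) = 90.72
Total out = 470.1 lbmol/h; y_Q = 90.72 / 470.1 = 0.193.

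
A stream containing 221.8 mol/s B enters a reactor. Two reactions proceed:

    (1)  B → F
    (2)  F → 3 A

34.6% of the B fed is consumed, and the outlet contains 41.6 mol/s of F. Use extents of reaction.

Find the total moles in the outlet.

Conversion of B: B consumed = 1ξ₁ = 0.346 × 221.8 → ξ₁ = 76.74 mol/s.
F balance: n_F = 0 + 1ξ₁ − 1ξ₂ = 41.6 → ξ₂ = (1·76.74 − 41.6)/1 = 35.14 mol/s.
Outlet amounts (n = n₀ + Σ ν·ξ):
  B: 221.8 − 1(76.74) = 145.1
  F: 0 + 1(76.74) − 1(35.14) = 41.6
  A: 0 + 3(35.14) = 105.4
Total out = 145.1 + 41.6 + 105.4 = 292.1 mol/s.

292 mol/s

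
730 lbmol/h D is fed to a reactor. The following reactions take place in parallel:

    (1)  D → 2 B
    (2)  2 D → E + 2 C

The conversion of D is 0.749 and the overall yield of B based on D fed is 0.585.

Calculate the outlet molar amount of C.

Yield of B: 2ξ₁ / 730 = 0.585 → ξ₁ = 213.5 lbmol/h.
Conversion of D: 1ξ₁ + 2ξ₂ = 0.749 × 730 = 546.8 → ξ₂ = 166.6 lbmol/h.
Outlet amounts (n = n₀ + Σ ν·ξ):
  D: 730 − 1(213.5) − 2(166.6) = 183.2
  B: 0 + 2(213.5) = 427
  E: 0 + 1(166.6) = 166.6
  C: 0 + 2(166.6) = 333.2

333 lbmol/h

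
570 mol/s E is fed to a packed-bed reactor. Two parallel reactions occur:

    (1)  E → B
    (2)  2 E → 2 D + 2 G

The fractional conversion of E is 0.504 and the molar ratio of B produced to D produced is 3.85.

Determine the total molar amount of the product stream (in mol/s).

629 mol/s

Conversion of E: E consumed = 0.504 × 570 = 287.3 mol/s = 1ξ₁ + 2ξ₂.
Selectivity: 1ξ₁ / (2ξ₂) = 3.85 → ξ₁ = 7.7 ξ₂.
Substitute: (1·7.7 + 2) ξ₂ = 287.3 → ξ₂ = 29.62 mol/s, ξ₁ = 228 mol/s.
Outlet amounts (n = n₀ + Σ ν·ξ):
  E: 570 − 1(228) − 2(29.62) = 282.7
  B: 0 + 1(228) = 228
  D: 0 + 2(29.62) = 59.23
  G: 0 + 2(29.62) = 59.23
Total out = 282.7 + 228 + 59.23 + 59.23 = 629.2 mol/s.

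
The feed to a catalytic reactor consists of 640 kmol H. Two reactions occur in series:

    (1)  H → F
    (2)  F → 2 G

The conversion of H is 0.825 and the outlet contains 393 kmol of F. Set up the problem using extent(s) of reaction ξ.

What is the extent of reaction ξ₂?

Conversion of H: H consumed = 1ξ₁ = 0.825 × 640 → ξ₁ = 528 kmol.
F balance: n_F = 0 + 1ξ₁ − 1ξ₂ = 393 → ξ₂ = (1·528 − 393)/1 = 135 kmol.
Outlet amounts (n = n₀ + Σ ν·ξ):
  H: 640 − 1(528) = 112
  F: 0 + 1(528) − 1(135) = 393
  G: 0 + 2(135) = 270

ξ₂ = 135 kmol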